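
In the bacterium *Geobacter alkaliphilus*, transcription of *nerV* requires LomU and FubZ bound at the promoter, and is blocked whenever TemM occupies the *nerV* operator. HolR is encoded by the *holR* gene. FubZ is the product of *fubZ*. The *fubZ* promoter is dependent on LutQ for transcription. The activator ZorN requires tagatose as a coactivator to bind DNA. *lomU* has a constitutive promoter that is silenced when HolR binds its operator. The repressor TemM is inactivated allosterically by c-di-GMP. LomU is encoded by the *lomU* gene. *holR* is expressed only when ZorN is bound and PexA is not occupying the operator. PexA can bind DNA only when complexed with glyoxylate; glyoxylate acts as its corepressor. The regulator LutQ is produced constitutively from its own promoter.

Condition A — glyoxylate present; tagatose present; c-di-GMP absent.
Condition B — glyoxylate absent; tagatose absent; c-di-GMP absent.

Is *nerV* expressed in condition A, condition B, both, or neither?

neither

Condition A:
Glyoxylate is present, so PexA is active.
Tagatose is present, so ZorN is active.
With repressor PexA bound, *holR* is not transcribed.
So HolR is not produced.
With no repressor bound, *lomU* is transcribed.
So LomU is produced and active.
c-di-GMP is absent, so TemM is active.
LutQ is produced constitutively and is active.
No repressor is bound and LutQ is active, so *fubZ* is transcribed.
So FubZ is produced and active.
With repressor TemM bound, *nerV* is not transcribed.
→ *nerV* is OFF in A.
Condition B:
Glyoxylate is absent, so PexA is inactive.
Tagatose is absent, so ZorN is inactive.
Required activator ZorN is absent, so *holR* is not transcribed.
So HolR is not produced.
With no repressor bound, *lomU* is transcribed.
So LomU is produced and active.
c-di-GMP is absent, so TemM is active.
LutQ is produced constitutively and is active.
No repressor is bound and LutQ is active, so *fubZ* is transcribed.
So FubZ is produced and active.
With repressor TemM bound, *nerV* is not transcribed.
→ *nerV* is OFF in B.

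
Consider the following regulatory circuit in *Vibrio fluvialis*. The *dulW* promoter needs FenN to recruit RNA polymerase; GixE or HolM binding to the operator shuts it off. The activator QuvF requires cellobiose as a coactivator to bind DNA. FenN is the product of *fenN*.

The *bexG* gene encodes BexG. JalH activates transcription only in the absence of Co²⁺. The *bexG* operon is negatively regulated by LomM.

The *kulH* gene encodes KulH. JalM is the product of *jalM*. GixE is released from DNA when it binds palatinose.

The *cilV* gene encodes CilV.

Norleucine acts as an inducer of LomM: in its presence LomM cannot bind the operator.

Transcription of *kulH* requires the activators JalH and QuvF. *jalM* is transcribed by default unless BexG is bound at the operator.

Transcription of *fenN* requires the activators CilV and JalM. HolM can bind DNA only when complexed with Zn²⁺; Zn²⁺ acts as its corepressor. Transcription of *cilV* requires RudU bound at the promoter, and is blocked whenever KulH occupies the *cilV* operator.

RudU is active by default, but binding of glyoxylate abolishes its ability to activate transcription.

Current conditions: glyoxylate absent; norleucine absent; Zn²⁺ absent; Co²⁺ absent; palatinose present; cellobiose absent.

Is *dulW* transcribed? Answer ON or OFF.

Palatinose is present, so GixE is inactive.
Zn²⁺ is absent, so HolM is inactive.
Co²⁺ is absent, so JalH is active.
Cellobiose is absent, so QuvF is inactive.
Required activator QuvF is absent, so *kulH* is not transcribed.
So KulH is not produced.
Glyoxylate is absent, so RudU is active.
No repressor is bound and RudU is active, so *cilV* is transcribed.
So CilV is produced and active.
Norleucine is absent, so LomM is active.
With repressor LomM bound, *bexG* is not transcribed.
So BexG is not produced.
With no repressor bound, *jalM* is transcribed.
So JalM is produced and active.
No repressor is bound and CilV and JalM are active, so *fenN* is transcribed.
So FenN is produced and active.
No repressor is bound and FenN is active, so *dulW* is transcribed.

ON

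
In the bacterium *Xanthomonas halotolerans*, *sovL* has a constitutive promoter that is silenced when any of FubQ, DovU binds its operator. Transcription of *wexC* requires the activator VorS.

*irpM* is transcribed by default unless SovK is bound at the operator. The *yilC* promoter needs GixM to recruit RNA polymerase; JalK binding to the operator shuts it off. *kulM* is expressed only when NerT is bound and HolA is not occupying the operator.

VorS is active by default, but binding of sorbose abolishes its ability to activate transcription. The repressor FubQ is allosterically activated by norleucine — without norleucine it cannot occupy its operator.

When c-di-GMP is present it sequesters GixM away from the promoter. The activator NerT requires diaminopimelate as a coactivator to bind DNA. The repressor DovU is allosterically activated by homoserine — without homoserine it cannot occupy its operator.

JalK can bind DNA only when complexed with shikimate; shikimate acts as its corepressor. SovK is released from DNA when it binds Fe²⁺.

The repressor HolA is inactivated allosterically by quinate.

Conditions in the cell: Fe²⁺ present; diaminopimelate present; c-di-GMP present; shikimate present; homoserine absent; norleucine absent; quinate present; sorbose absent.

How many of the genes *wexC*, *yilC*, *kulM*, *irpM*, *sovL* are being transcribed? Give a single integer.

4

Sorbose is absent, so VorS is active.
No repressor is bound and VorS is active, so *wexC* is transcribed.
→ *wexC* is ON.
c-di-GMP is present, so GixM is inactive.
Shikimate is present, so JalK is active.
With repressor JalK bound, *yilC* is not transcribed.
→ *yilC* is OFF.
Quinate is present, so HolA is inactive.
Diaminopimelate is present, so NerT is active.
No repressor is bound and NerT is active, so *kulM* is transcribed.
→ *kulM* is ON.
Fe²⁺ is present, so SovK is inactive.
With no repressor bound, *irpM* is transcribed.
→ *irpM* is ON.
Norleucine is absent, so FubQ is inactive.
Homoserine is absent, so DovU is inactive.
With no repressor bound, *sovL* is transcribed.
→ *sovL* is ON.
4 of the 5 genes are transcribed.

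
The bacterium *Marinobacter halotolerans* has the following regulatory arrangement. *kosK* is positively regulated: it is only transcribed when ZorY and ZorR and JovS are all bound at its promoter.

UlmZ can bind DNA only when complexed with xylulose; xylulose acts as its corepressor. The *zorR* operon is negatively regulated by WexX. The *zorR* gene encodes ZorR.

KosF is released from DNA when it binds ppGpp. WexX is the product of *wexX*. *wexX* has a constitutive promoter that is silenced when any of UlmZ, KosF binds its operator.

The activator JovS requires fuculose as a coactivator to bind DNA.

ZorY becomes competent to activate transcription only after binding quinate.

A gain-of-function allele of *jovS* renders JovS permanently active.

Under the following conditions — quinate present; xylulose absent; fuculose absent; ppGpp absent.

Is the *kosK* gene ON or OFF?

ON

Quinate is present, so ZorY is active.
Xylulose is absent, so UlmZ is inactive.
ppGpp is absent, so KosF is active.
With repressor KosF bound, *wexX* is not transcribed.
So WexX is not produced.
With no repressor bound, *zorR* is transcribed.
So ZorR is produced and active.
JovS is constitutively active in this strain.
No repressor is bound and ZorY and ZorR and JovS are active, so *kosK* is transcribed.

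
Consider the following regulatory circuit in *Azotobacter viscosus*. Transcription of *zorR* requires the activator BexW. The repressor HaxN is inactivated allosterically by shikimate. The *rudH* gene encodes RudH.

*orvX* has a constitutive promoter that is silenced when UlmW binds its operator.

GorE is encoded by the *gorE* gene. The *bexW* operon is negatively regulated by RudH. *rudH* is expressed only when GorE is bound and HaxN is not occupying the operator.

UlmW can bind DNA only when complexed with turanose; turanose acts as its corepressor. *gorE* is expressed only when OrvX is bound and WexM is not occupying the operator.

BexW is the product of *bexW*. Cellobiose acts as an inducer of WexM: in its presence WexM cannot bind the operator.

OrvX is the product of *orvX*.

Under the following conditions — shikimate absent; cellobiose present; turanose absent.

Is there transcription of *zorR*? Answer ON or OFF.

ON

Turanose is absent, so UlmW is inactive.
With no repressor bound, *orvX* is transcribed.
So OrvX is produced and active.
Cellobiose is present, so WexM is inactive.
No repressor is bound and OrvX is active, so *gorE* is transcribed.
So GorE is produced and active.
Shikimate is absent, so HaxN is active.
With repressor HaxN bound, *rudH* is not transcribed.
So RudH is not produced.
With no repressor bound, *bexW* is transcribed.
So BexW is produced and active.
No repressor is bound and BexW is active, so *zorR* is transcribed.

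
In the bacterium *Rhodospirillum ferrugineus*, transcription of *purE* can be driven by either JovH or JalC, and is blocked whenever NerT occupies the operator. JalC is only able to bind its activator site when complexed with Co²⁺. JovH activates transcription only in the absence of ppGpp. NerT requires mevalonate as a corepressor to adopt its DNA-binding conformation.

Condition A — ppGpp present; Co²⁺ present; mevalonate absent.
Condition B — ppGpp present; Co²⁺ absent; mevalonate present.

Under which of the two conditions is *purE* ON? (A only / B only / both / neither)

Condition A:
ppGpp is present, so JovH is inactive.
Co²⁺ is present, so JalC is active.
Mevalonate is absent, so NerT is inactive.
Activator JalC is present, so *purE* is transcribed.
→ *purE* is ON in A.
Condition B:
ppGpp is present, so JovH is inactive.
Co²⁺ is absent, so JalC is inactive.
Mevalonate is present, so NerT is active.
With repressor NerT bound, *purE* is not transcribed.
→ *purE* is OFF in B.

A only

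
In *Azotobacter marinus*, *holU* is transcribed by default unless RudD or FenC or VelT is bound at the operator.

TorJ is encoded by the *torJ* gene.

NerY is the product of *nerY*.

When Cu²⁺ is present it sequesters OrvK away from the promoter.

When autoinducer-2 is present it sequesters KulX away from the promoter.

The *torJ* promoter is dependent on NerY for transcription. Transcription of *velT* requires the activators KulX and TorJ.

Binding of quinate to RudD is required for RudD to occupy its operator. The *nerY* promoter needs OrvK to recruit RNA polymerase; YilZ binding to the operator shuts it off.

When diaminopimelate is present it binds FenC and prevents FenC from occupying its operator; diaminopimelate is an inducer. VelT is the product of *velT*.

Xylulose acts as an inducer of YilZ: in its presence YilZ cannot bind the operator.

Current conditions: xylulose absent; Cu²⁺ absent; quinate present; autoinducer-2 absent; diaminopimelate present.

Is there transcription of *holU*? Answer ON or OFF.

Quinate is present, so RudD is active.
Diaminopimelate is present, so FenC is inactive.
Autoinducer-2 is absent, so KulX is active.
Cu²⁺ is absent, so OrvK is active.
Xylulose is absent, so YilZ is active.
With repressor YilZ bound, *nerY* is not transcribed.
So NerY is not produced.
Required activator NerY is absent, so *torJ* is not transcribed.
So TorJ is not produced.
Required activator TorJ is absent, so *velT* is not transcribed.
So VelT is not produced.
With repressor RudD bound, *holU* is not transcribed.

OFF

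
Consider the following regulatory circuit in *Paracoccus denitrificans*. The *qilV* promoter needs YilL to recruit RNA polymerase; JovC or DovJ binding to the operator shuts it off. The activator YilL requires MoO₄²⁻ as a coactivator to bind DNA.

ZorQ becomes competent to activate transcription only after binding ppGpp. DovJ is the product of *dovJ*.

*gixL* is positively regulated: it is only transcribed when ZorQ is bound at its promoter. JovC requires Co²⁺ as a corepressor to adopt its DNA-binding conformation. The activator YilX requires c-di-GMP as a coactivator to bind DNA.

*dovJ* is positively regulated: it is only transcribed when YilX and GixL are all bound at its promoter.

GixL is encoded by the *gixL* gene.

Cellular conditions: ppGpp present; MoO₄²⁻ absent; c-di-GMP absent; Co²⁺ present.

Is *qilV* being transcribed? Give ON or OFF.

MoO₄²⁻ is absent, so YilL is inactive.
Co²⁺ is present, so JovC is active.
c-di-GMP is absent, so YilX is inactive.
ppGpp is present, so ZorQ is active.
No repressor is bound and ZorQ is active, so *gixL* is transcribed.
So GixL is produced and active.
Required activator YilX is absent, so *dovJ* is not transcribed.
So DovJ is not produced.
With repressor JovC bound, *qilV* is not transcribed.

OFF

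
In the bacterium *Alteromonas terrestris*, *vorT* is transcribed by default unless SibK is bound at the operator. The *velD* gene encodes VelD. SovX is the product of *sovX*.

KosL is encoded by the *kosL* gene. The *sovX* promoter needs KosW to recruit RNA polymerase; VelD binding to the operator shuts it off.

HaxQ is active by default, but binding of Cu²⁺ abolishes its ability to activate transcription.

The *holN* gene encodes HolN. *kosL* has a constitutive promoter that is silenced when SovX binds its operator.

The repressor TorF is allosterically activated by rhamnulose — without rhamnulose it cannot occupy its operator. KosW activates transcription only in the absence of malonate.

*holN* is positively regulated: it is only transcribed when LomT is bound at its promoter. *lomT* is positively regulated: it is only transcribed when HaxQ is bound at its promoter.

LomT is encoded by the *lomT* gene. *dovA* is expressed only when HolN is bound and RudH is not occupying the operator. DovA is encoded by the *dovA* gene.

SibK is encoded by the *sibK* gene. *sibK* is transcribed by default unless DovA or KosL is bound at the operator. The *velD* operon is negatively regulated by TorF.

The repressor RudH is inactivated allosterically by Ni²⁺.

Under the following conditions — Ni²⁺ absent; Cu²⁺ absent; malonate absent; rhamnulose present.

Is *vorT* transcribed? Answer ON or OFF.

Cu²⁺ is absent, so HaxQ is active.
No repressor is bound and HaxQ is active, so *lomT* is transcribed.
So LomT is produced and active.
No repressor is bound and LomT is active, so *holN* is transcribed.
So HolN is produced and active.
Ni²⁺ is absent, so RudH is active.
With repressor RudH bound, *dovA* is not transcribed.
So DovA is not produced.
Rhamnulose is present, so TorF is active.
With repressor TorF bound, *velD* is not transcribed.
So VelD is not produced.
Malonate is absent, so KosW is active.
No repressor is bound and KosW is active, so *sovX* is transcribed.
So SovX is produced and active.
With repressor SovX bound, *kosL* is not transcribed.
So KosL is not produced.
With no repressor bound, *sibK* is transcribed.
So SibK is produced and active.
With repressor SibK bound, *vorT* is not transcribed.

OFF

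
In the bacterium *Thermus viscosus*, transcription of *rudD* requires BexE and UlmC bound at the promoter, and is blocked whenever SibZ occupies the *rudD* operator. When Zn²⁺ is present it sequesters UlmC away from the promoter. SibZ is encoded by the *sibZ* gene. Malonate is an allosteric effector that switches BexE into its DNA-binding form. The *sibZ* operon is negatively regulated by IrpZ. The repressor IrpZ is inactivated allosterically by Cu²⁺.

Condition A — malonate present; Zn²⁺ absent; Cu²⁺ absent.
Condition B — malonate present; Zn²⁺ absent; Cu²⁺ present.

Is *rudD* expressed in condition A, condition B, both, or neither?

A only

Condition A:
Malonate is present, so BexE is active.
Zn²⁺ is absent, so UlmC is active.
Cu²⁺ is absent, so IrpZ is active.
With repressor IrpZ bound, *sibZ* is not transcribed.
So SibZ is not produced.
No repressor is bound and BexE and UlmC are active, so *rudD* is transcribed.
→ *rudD* is ON in A.
Condition B:
Malonate is present, so BexE is active.
Zn²⁺ is absent, so UlmC is active.
Cu²⁺ is present, so IrpZ is inactive.
With no repressor bound, *sibZ* is transcribed.
So SibZ is produced and active.
With repressor SibZ bound, *rudD* is not transcribed.
→ *rudD* is OFF in B.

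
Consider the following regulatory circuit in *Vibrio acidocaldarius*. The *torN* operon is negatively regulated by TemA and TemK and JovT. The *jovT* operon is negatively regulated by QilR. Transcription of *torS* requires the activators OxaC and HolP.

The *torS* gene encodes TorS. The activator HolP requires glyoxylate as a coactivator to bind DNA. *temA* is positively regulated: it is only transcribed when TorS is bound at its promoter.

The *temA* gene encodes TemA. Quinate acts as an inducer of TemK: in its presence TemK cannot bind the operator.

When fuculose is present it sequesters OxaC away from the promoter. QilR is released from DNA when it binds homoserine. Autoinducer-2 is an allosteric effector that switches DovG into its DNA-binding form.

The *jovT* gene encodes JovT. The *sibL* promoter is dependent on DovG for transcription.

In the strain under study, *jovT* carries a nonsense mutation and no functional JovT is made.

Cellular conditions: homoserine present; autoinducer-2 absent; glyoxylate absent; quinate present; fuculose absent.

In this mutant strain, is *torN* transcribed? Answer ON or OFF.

Fuculose is absent, so OxaC is active.
Glyoxylate is absent, so HolP is inactive.
Required activator HolP is absent, so *torS* is not transcribed.
So TorS is not produced.
Required activator TorS is absent, so *temA* is not transcribed.
So TemA is not produced.
Quinate is present, so TemK is inactive.
JovT is non-functional in this strain, so it has no effect.
With no repressor bound, *torN* is transcribed.

ON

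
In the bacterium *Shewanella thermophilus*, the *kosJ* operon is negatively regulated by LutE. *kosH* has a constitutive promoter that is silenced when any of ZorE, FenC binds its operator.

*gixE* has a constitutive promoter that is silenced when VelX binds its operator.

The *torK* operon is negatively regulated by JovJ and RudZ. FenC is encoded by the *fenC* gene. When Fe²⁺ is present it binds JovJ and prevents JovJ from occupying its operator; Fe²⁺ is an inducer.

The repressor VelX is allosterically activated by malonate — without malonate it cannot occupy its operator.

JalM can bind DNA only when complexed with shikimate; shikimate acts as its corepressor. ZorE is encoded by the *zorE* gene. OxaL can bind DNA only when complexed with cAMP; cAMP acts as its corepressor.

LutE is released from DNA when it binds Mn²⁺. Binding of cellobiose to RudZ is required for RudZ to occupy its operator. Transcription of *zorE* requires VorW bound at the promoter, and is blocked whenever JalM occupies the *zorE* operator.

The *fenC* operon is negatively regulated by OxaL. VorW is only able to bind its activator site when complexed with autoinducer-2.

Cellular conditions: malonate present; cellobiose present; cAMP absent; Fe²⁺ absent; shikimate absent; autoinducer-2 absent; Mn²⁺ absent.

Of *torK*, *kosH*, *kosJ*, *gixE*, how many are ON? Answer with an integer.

Fe²⁺ is absent, so JovJ is active.
Cellobiose is present, so RudZ is active.
With repressor JovJ bound, *torK* is not transcribed.
→ *torK* is OFF.
Autoinducer-2 is absent, so VorW is inactive.
Shikimate is absent, so JalM is inactive.
Required activator VorW is absent, so *zorE* is not transcribed.
So ZorE is not produced.
cAMP is absent, so OxaL is inactive.
With no repressor bound, *fenC* is transcribed.
So FenC is produced and active.
With repressor FenC bound, *kosH* is not transcribed.
→ *kosH* is OFF.
Mn²⁺ is absent, so LutE is active.
With repressor LutE bound, *kosJ* is not transcribed.
→ *kosJ* is OFF.
Malonate is present, so VelX is active.
With repressor VelX bound, *gixE* is not transcribed.
→ *gixE* is OFF.
0 of the 4 genes are transcribed.

0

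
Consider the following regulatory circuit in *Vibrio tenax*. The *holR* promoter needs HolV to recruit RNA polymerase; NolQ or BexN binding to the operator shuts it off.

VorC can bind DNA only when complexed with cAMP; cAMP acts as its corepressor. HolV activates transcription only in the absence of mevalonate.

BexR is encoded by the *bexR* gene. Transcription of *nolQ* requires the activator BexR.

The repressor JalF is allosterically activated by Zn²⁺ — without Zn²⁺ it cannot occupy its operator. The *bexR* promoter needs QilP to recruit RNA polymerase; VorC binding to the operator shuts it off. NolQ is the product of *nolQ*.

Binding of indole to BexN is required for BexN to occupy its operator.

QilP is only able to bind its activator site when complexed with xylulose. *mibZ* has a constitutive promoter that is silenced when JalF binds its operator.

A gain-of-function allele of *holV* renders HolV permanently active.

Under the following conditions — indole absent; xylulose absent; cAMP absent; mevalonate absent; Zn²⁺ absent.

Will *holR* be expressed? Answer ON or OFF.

HolV is constitutively active in this strain.
cAMP is absent, so VorC is inactive.
Xylulose is absent, so QilP is inactive.
Required activator QilP is absent, so *bexR* is not transcribed.
So BexR is not produced.
Required activator BexR is absent, so *nolQ* is not transcribed.
So NolQ is not produced.
Indole is absent, so BexN is inactive.
No repressor is bound and HolV is active, so *holR* is transcribed.

ON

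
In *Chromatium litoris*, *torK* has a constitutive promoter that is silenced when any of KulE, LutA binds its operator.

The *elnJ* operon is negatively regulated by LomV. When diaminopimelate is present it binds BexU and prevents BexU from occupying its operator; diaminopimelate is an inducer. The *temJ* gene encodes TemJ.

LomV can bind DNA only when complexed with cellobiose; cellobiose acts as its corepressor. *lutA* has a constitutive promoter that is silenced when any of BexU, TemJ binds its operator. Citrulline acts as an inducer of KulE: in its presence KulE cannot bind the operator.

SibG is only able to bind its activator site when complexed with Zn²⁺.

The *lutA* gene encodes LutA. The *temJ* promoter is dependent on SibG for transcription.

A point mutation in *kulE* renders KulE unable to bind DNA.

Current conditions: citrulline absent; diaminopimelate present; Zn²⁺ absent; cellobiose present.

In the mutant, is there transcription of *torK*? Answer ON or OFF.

KulE is non-functional in this strain, so it has no effect.
Diaminopimelate is present, so BexU is inactive.
Zn²⁺ is absent, so SibG is inactive.
Required activator SibG is absent, so *temJ* is not transcribed.
So TemJ is not produced.
With no repressor bound, *lutA* is transcribed.
So LutA is produced and active.
With repressor LutA bound, *torK* is not transcribed.

OFF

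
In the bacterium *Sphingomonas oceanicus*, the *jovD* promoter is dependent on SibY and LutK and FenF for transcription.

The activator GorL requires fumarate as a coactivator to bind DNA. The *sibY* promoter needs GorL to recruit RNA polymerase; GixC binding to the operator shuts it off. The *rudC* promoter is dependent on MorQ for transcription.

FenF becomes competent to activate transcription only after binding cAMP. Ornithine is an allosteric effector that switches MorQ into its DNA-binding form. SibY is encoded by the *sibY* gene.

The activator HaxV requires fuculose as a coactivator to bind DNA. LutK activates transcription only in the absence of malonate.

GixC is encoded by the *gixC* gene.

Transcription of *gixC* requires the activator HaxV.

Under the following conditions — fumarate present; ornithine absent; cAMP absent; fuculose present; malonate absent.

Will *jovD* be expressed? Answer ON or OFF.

OFF

Fumarate is present, so GorL is active.
Fuculose is present, so HaxV is active.
No repressor is bound and HaxV is active, so *gixC* is transcribed.
So GixC is produced and active.
With repressor GixC bound, *sibY* is not transcribed.
So SibY is not produced.
Malonate is absent, so LutK is active.
cAMP is absent, so FenF is inactive.
Required activator SibY is absent, so *jovD* is not transcribed.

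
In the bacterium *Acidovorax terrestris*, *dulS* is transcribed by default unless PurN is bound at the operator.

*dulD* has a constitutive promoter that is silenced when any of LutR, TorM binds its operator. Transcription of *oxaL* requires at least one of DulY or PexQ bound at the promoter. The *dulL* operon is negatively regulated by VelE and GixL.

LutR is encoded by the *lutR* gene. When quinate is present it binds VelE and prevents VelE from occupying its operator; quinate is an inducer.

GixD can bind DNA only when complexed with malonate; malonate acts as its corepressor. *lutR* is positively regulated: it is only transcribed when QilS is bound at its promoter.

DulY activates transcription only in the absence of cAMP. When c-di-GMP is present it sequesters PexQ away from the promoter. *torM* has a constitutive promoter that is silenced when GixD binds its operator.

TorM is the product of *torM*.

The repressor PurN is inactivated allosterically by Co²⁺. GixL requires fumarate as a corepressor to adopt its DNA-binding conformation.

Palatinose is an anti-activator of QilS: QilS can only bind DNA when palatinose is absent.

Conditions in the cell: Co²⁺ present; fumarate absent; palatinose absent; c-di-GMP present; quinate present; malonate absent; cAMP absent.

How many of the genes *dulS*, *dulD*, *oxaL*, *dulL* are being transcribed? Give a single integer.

Co²⁺ is present, so PurN is inactive.
With no repressor bound, *dulS* is transcribed.
→ *dulS* is ON.
Palatinose is absent, so QilS is active.
No repressor is bound and QilS is active, so *lutR* is transcribed.
So LutR is produced and active.
Malonate is absent, so GixD is inactive.
With no repressor bound, *torM* is transcribed.
So TorM is produced and active.
With repressor LutR bound, *dulD* is not transcribed.
→ *dulD* is OFF.
cAMP is absent, so DulY is active.
c-di-GMP is present, so PexQ is inactive.
Activator DulY is present, so *oxaL* is transcribed.
→ *oxaL* is ON.
Quinate is present, so VelE is inactive.
Fumarate is absent, so GixL is inactive.
With no repressor bound, *dulL* is transcribed.
→ *dulL* is ON.
3 of the 4 genes are transcribed.

3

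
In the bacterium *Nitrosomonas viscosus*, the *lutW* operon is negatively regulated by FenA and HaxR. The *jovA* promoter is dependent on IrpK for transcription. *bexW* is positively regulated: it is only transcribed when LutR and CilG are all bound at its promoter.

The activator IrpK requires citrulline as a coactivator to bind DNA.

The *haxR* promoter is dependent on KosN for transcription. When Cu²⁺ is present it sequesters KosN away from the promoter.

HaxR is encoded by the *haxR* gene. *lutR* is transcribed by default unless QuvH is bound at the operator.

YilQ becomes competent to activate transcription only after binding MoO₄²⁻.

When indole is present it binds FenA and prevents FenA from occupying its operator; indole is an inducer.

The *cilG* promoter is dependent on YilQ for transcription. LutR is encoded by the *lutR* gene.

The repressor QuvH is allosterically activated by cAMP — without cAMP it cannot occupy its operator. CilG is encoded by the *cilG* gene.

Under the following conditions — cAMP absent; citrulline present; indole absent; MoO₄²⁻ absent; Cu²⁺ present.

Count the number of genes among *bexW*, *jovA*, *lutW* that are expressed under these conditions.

1

cAMP is absent, so QuvH is inactive.
With no repressor bound, *lutR* is transcribed.
So LutR is produced and active.
MoO₄²⁻ is absent, so YilQ is inactive.
Required activator YilQ is absent, so *cilG* is not transcribed.
So CilG is not produced.
Required activator CilG is absent, so *bexW* is not transcribed.
→ *bexW* is OFF.
Citrulline is present, so IrpK is active.
No repressor is bound and IrpK is active, so *jovA* is transcribed.
→ *jovA* is ON.
Indole is absent, so FenA is active.
Cu²⁺ is present, so KosN is inactive.
Required activator KosN is absent, so *haxR* is not transcribed.
So HaxR is not produced.
With repressor FenA bound, *lutW* is not transcribed.
→ *lutW* is OFF.
1 of the 3 genes is transcribed.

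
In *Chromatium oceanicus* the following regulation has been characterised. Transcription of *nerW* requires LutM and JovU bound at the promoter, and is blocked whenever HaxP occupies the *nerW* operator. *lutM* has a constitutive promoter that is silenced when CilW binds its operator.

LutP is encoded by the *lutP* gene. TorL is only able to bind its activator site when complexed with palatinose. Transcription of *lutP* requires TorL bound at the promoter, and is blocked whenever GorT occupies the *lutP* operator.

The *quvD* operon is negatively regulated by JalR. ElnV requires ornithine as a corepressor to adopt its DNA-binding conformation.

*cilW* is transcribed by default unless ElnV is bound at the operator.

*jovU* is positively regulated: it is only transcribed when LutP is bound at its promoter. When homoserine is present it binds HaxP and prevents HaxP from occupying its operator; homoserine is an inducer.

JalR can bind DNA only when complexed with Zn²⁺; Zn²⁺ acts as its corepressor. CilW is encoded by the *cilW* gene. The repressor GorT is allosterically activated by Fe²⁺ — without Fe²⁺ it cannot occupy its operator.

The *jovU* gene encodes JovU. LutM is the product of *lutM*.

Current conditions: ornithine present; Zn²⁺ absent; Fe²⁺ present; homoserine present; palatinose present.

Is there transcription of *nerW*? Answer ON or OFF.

Homoserine is present, so HaxP is inactive.
Ornithine is present, so ElnV is active.
With repressor ElnV bound, *cilW* is not transcribed.
So CilW is not produced.
With no repressor bound, *lutM* is transcribed.
So LutM is produced and active.
Fe²⁺ is present, so GorT is active.
Palatinose is present, so TorL is active.
With repressor GorT bound, *lutP* is not transcribed.
So LutP is not produced.
Required activator LutP is absent, so *jovU* is not transcribed.
So JovU is not produced.
Required activator JovU is absent, so *nerW* is not transcribed.

OFF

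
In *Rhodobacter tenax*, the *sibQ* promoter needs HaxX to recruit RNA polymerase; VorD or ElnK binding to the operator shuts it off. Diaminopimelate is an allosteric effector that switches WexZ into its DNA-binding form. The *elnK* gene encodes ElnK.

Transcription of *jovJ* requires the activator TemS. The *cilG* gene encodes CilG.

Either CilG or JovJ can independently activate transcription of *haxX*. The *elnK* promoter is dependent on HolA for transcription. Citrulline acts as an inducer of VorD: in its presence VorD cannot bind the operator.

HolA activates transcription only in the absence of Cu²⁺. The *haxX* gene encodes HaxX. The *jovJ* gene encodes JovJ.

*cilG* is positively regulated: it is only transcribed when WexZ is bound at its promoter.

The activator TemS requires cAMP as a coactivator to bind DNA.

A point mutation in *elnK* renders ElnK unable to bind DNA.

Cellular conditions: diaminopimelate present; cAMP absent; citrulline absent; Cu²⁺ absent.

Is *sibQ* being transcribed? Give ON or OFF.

Citrulline is absent, so VorD is active.
Diaminopimelate is present, so WexZ is active.
No repressor is bound and WexZ is active, so *cilG* is transcribed.
So CilG is produced and active.
cAMP is absent, so TemS is inactive.
Required activator TemS is absent, so *jovJ* is not transcribed.
So JovJ is not produced.
Activator CilG is present, so *haxX* is transcribed.
So HaxX is produced and active.
ElnK is non-functional in this strain, so it has no effect.
With repressor VorD bound, *sibQ* is not transcribed.

OFF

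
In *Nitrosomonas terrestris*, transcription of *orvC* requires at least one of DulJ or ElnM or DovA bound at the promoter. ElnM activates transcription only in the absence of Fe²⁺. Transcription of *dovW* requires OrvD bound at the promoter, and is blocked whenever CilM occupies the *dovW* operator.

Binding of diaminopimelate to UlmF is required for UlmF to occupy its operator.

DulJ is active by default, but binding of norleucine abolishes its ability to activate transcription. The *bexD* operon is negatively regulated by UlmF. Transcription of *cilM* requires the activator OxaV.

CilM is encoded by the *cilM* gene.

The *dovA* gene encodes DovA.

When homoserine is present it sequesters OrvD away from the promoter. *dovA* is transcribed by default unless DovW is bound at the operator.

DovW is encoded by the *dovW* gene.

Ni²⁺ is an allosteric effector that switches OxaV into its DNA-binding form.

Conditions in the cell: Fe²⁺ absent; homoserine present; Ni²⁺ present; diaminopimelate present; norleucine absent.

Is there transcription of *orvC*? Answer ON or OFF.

Norleucine is absent, so DulJ is active.
Fe²⁺ is absent, so ElnM is active.
Homoserine is present, so OrvD is inactive.
Ni²⁺ is present, so OxaV is active.
No repressor is bound and OxaV is active, so *cilM* is transcribed.
So CilM is produced and active.
With repressor CilM bound, *dovW* is not transcribed.
So DovW is not produced.
With no repressor bound, *dovA* is transcribed.
So DovA is produced and active.
Activator DulJ is present, so *orvC* is transcribed.

ON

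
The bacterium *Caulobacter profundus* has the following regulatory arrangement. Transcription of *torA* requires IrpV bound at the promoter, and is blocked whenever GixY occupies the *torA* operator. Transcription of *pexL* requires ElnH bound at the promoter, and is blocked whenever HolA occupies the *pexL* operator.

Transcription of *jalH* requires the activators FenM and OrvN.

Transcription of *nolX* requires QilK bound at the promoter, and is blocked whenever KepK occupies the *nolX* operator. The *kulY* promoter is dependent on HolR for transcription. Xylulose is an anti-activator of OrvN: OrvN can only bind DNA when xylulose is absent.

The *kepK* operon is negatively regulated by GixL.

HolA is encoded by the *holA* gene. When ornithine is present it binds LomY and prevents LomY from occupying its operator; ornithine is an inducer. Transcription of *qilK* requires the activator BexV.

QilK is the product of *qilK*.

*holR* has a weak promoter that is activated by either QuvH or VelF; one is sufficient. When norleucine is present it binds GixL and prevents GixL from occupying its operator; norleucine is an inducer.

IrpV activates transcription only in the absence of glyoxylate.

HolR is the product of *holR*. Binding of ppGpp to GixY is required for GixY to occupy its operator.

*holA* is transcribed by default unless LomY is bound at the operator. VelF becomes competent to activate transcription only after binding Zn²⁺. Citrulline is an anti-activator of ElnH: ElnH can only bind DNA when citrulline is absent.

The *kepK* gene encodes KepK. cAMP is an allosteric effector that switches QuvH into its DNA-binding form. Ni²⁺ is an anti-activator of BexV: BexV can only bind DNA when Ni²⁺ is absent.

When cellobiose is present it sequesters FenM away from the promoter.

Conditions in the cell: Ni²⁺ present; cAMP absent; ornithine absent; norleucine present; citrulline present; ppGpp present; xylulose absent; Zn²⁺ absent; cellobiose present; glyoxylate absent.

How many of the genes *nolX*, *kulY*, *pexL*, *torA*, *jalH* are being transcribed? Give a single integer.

Norleucine is present, so GixL is inactive.
With no repressor bound, *kepK* is transcribed.
So KepK is produced and active.
Ni²⁺ is present, so BexV is inactive.
Required activator BexV is absent, so *qilK* is not transcribed.
So QilK is not produced.
With repressor KepK bound, *nolX* is not transcribed.
→ *nolX* is OFF.
cAMP is absent, so QuvH is inactive.
Zn²⁺ is absent, so VelF is inactive.
No activator is available at the *holR* promoter, so *holR* is not transcribed.
So HolR is not produced.
Required activator HolR is absent, so *kulY* is not transcribed.
→ *kulY* is OFF.
Citrulline is present, so ElnH is inactive.
Ornithine is absent, so LomY is active.
With repressor LomY bound, *holA* is not transcribed.
So HolA is not produced.
Required activator ElnH is absent, so *pexL* is not transcribed.
→ *pexL* is OFF.
Glyoxylate is absent, so IrpV is active.
ppGpp is present, so GixY is active.
With repressor GixY bound, *torA* is not transcribed.
→ *torA* is OFF.
Cellobiose is present, so FenM is inactive.
Xylulose is absent, so OrvN is active.
Required activator FenM is absent, so *jalH* is not transcribed.
→ *jalH* is OFF.
0 of the 5 genes are transcribed.

0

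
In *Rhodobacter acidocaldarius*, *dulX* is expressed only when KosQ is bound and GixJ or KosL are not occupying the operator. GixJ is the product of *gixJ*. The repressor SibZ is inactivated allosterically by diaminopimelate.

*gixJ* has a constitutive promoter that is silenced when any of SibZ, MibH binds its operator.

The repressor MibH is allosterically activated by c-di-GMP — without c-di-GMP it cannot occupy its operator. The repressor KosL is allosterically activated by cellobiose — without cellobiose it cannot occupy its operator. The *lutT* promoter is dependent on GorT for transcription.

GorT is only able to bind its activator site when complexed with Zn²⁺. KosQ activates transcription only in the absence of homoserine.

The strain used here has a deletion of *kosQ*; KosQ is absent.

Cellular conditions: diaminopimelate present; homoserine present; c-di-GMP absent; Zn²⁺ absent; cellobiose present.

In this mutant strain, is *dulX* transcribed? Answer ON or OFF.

KosQ is non-functional in this strain, so it has no effect.
Diaminopimelate is present, so SibZ is inactive.
c-di-GMP is absent, so MibH is inactive.
With no repressor bound, *gixJ* is transcribed.
So GixJ is produced and active.
Cellobiose is present, so KosL is active.
With repressor GixJ bound, *dulX* is not transcribed.

OFF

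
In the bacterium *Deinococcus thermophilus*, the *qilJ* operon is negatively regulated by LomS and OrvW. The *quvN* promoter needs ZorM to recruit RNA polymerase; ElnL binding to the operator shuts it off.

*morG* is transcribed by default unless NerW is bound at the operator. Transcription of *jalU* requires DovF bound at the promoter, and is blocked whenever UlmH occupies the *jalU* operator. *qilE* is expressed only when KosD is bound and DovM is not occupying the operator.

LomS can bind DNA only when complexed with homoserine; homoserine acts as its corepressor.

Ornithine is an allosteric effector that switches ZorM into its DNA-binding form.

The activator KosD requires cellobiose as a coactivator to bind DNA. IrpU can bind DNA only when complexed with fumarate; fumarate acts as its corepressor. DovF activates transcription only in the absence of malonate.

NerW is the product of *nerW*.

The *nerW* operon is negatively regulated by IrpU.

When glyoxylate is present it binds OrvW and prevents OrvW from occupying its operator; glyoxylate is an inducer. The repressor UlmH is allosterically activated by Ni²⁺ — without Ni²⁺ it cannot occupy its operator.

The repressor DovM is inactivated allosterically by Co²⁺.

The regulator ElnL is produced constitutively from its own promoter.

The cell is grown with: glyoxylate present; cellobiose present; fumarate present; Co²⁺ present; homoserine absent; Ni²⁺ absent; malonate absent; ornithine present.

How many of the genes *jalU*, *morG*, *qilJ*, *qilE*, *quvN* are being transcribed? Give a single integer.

4

Ni²⁺ is absent, so UlmH is inactive.
Malonate is absent, so DovF is active.
No repressor is bound and DovF is active, so *jalU* is transcribed.
→ *jalU* is ON.
Fumarate is present, so IrpU is active.
With repressor IrpU bound, *nerW* is not transcribed.
So NerW is not produced.
With no repressor bound, *morG* is transcribed.
→ *morG* is ON.
Homoserine is absent, so LomS is inactive.
Glyoxylate is present, so OrvW is inactive.
With no repressor bound, *qilJ* is transcribed.
→ *qilJ* is ON.
Co²⁺ is present, so DovM is inactive.
Cellobiose is present, so KosD is active.
No repressor is bound and KosD is active, so *qilE* is transcribed.
→ *qilE* is ON.
ElnL is produced constitutively and is active.
Ornithine is present, so ZorM is active.
With repressor ElnL bound, *quvN* is not transcribed.
→ *quvN* is OFF.
4 of the 5 genes are transcribed.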